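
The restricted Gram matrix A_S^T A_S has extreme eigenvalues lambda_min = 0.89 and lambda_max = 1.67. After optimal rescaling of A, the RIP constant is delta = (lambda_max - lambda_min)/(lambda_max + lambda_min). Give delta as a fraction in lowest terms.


lambda_max - lambda_min = 1.67 - 0.89 = 0.78.
lambda_max + lambda_min = 1.67 + 0.89 = 2.56.
delta = 0.78/2.56 = 78/256 = 39/128.

39/128


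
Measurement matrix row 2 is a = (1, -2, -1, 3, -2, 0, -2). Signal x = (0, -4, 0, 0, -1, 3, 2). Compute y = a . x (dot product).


Non-zero terms: ['-2*-4', '-2*-1', '0*3', '-2*2']
Products: [8, 2, 0, -4]
y = sum = 6.

6


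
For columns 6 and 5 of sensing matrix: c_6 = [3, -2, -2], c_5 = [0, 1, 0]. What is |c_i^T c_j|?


Inner product: 3*0 + -2*1 + -2*0
Products: [0, -2, 0]
Sum = -2.
|dot| = 2.

2


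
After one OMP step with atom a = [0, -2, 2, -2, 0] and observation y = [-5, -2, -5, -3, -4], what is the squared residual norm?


a^T a = 12.
a^T y = 0.
coeff = 0/12 = 0.
||r||^2 = 79.

79


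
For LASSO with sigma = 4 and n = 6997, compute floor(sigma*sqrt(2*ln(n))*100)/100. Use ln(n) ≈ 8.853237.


ln(6997) ≈ 8.853237.
2*ln(n) ≈ 17.706474.
sqrt(2*ln(n)) ≈ sqrt(17.706474) ≈ 4.207906.
lambda ≈ 4*4.207906 = 16.831624.
floor(lambda*100)/100 = 16.83.

16.83


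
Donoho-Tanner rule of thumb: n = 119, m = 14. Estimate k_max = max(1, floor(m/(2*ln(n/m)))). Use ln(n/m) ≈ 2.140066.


n/m = 119/14 = 17/2.
ln(n/m) ≈ 2.140066.
2*ln(n/m) ≈ 4.280132.
m/(2*ln(n/m)) ≈ 14/4.280132 ≈ 3.2709.
floor = 3.
k_max = max(1, 3) = 3.

3


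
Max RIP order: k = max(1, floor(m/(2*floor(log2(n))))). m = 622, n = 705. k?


floor(log2(705)) = 9.
2*9 = 18.
m/(2*floor(log2(n))) = 622/18 ≈ 34.5556.
floor = 34.
k = max(1, 34) = 34.

34


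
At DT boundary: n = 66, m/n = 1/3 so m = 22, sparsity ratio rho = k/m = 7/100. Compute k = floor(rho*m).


m = 1/3*66 = 22.
rho = 7/100.
rho*m = 7/100*22 = 1.54.
k = floor(1.54) = 1.

1


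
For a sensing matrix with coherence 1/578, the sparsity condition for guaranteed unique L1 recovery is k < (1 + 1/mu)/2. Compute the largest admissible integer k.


1/mu = 578.
1 + 1/mu = 579.
(1 + 1/mu)/2 = 289.5 is not an integer, so k_max = floor(289.5) = 289.

289


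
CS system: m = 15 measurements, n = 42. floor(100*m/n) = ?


100*m/n = 100*15/42 ≈ 35.7143.
floor = 35.

35


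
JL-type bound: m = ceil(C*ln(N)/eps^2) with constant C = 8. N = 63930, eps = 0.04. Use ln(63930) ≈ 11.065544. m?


ln(63930) ≈ 11.065544.
eps^2 = 0.04^2 = 0.0016.
C*ln(N)/eps^2 ≈ 8*11.065544/0.0016 ≈ 55327.72.
m = ceil(55327.72) = 55328.

55328


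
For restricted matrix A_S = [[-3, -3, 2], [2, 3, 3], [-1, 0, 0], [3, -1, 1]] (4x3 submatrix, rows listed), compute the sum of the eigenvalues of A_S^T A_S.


Sum of eigenvalues of A_S^T A_S = trace(A_S^T A_S) = sum of squared column norms of A_S.
A_S^T A_S diagonal: [23, 19, 14].
trace = 23 + 19 + 14 = 56.

56


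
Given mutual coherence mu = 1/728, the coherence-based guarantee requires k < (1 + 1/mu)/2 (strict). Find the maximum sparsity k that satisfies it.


1/mu = 728.
1 + 1/mu = 729.
(1 + 1/mu)/2 = 364.5 is not an integer, so k_max = floor(364.5) = 364.

364


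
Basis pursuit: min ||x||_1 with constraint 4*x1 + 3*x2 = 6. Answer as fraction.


Axis intercepts:
  x1 = 3/2, x2 = 0: L1 = 3/2
  x1 = 0, x2 = 2: L1 = 2
x* = (3/2, 0)
||x*||_1 = 3/2.

3/2


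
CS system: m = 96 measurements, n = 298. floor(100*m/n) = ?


100*m/n = 100*96/298 ≈ 32.2148.
floor = 32.

32


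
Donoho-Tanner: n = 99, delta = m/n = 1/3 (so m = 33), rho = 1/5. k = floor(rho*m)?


m = 1/3*99 = 33.
rho = 1/5.
rho*m = 1/5*33 = 6.6.
k = floor(6.6) = 6.

6


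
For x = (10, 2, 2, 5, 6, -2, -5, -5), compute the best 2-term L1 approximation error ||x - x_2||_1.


Sorted |x_i| descending: [10, 6, 5, 5, 5, 2, 2, 2]
Keep top 2: [10, 6]
Tail entries: [5, 5, 5, 2, 2, 2]
L1 error = sum of tail = 21.

21


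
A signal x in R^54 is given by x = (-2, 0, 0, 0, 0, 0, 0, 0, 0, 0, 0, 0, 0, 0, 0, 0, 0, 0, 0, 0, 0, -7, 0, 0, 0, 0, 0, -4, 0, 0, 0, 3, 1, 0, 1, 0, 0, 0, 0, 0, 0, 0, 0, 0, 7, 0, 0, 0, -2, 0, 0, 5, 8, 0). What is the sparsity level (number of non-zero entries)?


Non-zero positions: [0, 21, 27, 31, 32, 34, 44, 48, 51, 52].
Sparsity = 10.

10


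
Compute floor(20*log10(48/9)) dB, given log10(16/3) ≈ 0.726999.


||x||/||e|| = 48/9 = 16/3.
log10(16/3) ≈ 0.726999.
20*log10(||x||/||e||) ≈ 20*0.726999 = 14.53998.
floor(14.53998) = 14.

14


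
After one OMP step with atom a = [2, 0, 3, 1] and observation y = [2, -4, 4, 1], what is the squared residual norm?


a^T a = 14.
a^T y = 17.
coeff = 17/14 = 17/14.
||r||^2 = 229/14.

229/14


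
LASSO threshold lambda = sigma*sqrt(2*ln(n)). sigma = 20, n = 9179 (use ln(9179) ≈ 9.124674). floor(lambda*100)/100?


ln(9179) ≈ 9.124674.
2*ln(n) ≈ 18.249348.
sqrt(2*ln(n)) ≈ sqrt(18.249348) ≈ 4.271926.
lambda ≈ 20*4.271926 = 85.43852.
floor(lambda*100)/100 = 85.43.

85.43


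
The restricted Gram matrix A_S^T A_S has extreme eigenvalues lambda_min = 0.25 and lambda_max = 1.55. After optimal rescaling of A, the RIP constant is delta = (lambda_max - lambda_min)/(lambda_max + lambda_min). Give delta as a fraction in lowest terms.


lambda_max - lambda_min = 1.55 - 0.25 = 1.30.
lambda_max + lambda_min = 1.55 + 0.25 = 1.80.
delta = 1.30/1.80 = 130/180 = 13/18.

13/18


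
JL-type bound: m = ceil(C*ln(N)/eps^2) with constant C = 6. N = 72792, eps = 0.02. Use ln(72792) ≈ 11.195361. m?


ln(72792) ≈ 11.195361.
eps^2 = 0.02^2 = 0.0004.
C*ln(N)/eps^2 ≈ 6*11.195361/0.0004 ≈ 167930.415.
m = ceil(167930.415) = 167931.

167931


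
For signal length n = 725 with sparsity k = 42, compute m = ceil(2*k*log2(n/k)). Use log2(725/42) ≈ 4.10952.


log2(n/k) = log2(725/42) ≈ 4.10952.
2*k*log2(n/k) ≈ 2*42*4.10952 = 345.19968.
m = ceil(345.19968) = 346.

346


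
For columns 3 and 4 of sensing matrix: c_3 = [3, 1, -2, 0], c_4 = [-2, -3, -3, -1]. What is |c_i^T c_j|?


Inner product: 3*-2 + 1*-3 + -2*-3 + 0*-1
Products: [-6, -3, 6, 0]
Sum = -3.
|dot| = 3.

3


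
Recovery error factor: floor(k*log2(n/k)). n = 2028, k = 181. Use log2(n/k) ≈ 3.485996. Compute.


log2(n/k) = log2(2028/181) ≈ 3.485996.
k*log2(n/k) ≈ 181*3.485996 = 630.965276.
floor(630.965276) = 630.

630


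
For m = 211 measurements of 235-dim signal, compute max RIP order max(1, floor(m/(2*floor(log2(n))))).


floor(log2(235)) = 7.
2*7 = 14.
m/(2*floor(log2(n))) = 211/14 ≈ 15.0714.
floor = 15.
k = max(1, 15) = 15.

15


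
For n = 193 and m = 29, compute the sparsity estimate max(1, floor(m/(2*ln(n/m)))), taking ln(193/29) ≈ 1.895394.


n/m = 193/29.
ln(n/m) ≈ 1.895394.
2*ln(n/m) ≈ 3.790788.
m/(2*ln(n/m)) ≈ 29/3.790788 ≈ 7.6501.
floor = 7.
k_max = max(1, 7) = 7.

7


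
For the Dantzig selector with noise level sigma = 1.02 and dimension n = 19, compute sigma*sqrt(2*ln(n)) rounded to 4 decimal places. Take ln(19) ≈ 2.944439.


ln(19) ≈ 2.944439.
2*ln(n) ≈ 5.888878.
sqrt(2*ln(n)) ≈ sqrt(5.888878) ≈ 2.426701.
threshold ≈ 1.02*2.426701 = 2.47523502 ≈ 2.4752.

2.4752


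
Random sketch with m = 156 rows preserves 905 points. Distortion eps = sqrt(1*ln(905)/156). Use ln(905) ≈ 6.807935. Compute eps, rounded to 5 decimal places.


ln(905) ≈ 6.807935.
1*ln(N)/m ≈ 1*6.807935/156 ≈ 0.04364061.
eps = sqrt(0.04364061) ≈ 0.2089034 ≈ 0.20890.

0.20890


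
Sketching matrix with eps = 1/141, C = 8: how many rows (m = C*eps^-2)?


1/eps = 141.
(1/eps)^2 = 19881.
m = 8*19881 = 159048.

159048


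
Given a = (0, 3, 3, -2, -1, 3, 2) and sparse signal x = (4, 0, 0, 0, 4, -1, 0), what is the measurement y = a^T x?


Non-zero terms: ['0*4', '-1*4', '3*-1']
Products: [0, -4, -3]
y = sum = -7.

-7


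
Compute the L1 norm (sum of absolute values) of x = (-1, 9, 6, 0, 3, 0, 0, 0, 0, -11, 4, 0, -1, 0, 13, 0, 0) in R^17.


Non-zero entries: [(0, -1), (1, 9), (2, 6), (4, 3), (9, -11), (10, 4), (12, -1), (14, 13)]
Absolute values: [1, 9, 6, 3, 11, 4, 1, 13]
||x||_1 = sum = 48.

48


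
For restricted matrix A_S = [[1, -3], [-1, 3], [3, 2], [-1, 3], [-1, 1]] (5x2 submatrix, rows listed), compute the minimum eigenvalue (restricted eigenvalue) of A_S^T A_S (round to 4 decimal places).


A_S^T A_S = [[13, -4], [-4, 32]].
trace = 45.
det = 400.
disc = trace^2 - 4*det = 2025 - 4*400 = 425.
sqrt(425) ≈ 20.615528.
lam_min = (45 - sqrt(425))/2 ≈ (45 - 20.615528)/2 = 12.192236 ≈ 12.1922.

12.1922


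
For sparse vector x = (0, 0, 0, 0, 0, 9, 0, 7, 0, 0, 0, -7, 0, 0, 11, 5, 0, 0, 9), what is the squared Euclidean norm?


Non-zero entries: [(5, 9), (7, 7), (11, -7), (14, 11), (15, 5), (18, 9)]
Squares: [81, 49, 49, 121, 25, 81]
||x||_2^2 = sum = 406.

406


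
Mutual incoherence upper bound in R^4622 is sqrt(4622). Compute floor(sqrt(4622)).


67^2 = 4489 <= 4622 < 4624 = 68^2, so 67 <= sqrt(4622) < 68.
floor(sqrt(4622)) = 67.

67


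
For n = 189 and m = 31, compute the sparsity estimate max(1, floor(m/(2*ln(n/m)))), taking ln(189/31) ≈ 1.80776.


n/m = 189/31.
ln(n/m) ≈ 1.80776.
2*ln(n/m) ≈ 3.61552.
m/(2*ln(n/m)) ≈ 31/3.61552 ≈ 8.5741.
floor = 8.
k_max = max(1, 8) = 8.

8


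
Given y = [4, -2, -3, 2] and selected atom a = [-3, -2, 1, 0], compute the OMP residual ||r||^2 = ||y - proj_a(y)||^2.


a^T a = 14.
a^T y = -11.
coeff = -11/14 = -11/14.
||r||^2 = 341/14.

341/14


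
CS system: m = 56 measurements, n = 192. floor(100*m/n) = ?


100*m/n = 100*56/192 ≈ 29.1667.
floor = 29.

29


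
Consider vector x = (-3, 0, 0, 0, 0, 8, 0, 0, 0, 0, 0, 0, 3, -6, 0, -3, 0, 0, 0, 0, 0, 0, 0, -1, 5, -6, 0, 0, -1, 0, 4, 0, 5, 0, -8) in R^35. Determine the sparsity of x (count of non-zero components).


Non-zero positions: [0, 5, 12, 13, 15, 23, 24, 25, 28, 30, 32, 34].
Sparsity = 12.

12


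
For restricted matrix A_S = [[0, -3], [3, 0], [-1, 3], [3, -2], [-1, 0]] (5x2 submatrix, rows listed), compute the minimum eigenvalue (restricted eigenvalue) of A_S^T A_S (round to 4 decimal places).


A_S^T A_S = [[20, -9], [-9, 22]].
trace = 42.
det = 359.
disc = trace^2 - 4*det = 1764 - 4*359 = 328.
sqrt(328) ≈ 18.110770.
lam_min = (42 - sqrt(328))/2 ≈ (42 - 18.110770)/2 = 11.944615 ≈ 11.9446.

11.9446


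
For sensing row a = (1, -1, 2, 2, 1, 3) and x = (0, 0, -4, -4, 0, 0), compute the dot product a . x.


Non-zero terms: ['2*-4', '2*-4']
Products: [-8, -8]
y = sum = -16.

-16


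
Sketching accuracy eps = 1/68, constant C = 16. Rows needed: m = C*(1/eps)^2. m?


1/eps = 68.
(1/eps)^2 = 4624.
m = 16*4624 = 73984.

73984


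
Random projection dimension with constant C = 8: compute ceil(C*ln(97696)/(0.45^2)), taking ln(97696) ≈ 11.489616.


ln(97696) ≈ 11.489616.
eps^2 = 0.45^2 = 0.2025.
C*ln(N)/eps^2 ≈ 8*11.489616/0.2025 ≈ 453.9108.
m = ceil(453.9108) = 454.

454


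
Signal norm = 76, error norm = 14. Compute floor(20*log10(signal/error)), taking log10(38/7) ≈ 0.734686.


||x||/||e|| = 76/14 = 38/7.
log10(38/7) ≈ 0.734686.
20*log10(||x||/||e||) ≈ 20*0.734686 = 14.69372.
floor(14.69372) = 14.

14


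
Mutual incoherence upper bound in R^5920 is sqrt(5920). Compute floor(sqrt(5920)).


76^2 = 5776 <= 5920 < 5929 = 77^2, so 76 <= sqrt(5920) < 77.
floor(sqrt(5920)) = 76.

76


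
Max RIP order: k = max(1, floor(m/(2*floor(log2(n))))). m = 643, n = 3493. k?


floor(log2(3493)) = 11.
2*11 = 22.
m/(2*floor(log2(n))) = 643/22 ≈ 29.2273.
floor = 29.
k = max(1, 29) = 29.

29


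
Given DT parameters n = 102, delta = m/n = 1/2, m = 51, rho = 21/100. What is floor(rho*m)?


m = 1/2*102 = 51.
rho = 21/100.
rho*m = 21/100*51 = 10.71.
k = floor(10.71) = 10.

10


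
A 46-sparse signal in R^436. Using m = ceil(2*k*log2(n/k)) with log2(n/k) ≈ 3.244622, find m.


log2(n/k) = log2(436/46) ≈ 3.244622.
2*k*log2(n/k) ≈ 2*46*3.244622 = 298.505224.
m = ceil(298.505224) = 299.

299


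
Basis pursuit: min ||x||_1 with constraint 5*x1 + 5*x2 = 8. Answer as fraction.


Axis intercepts:
  x1 = 8/5, x2 = 0: L1 = 8/5
  x1 = 0, x2 = 8/5: L1 = 8/5
x* = (8/5, 0)
||x*||_1 = 8/5.

8/5


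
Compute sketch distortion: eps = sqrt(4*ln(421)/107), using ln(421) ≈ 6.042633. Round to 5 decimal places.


ln(421) ≈ 6.042633.
4*ln(N)/m ≈ 4*6.042633/107 ≈ 0.22589282.
eps = sqrt(0.22589282) ≈ 0.4752818 ≈ 0.47528.

0.47528


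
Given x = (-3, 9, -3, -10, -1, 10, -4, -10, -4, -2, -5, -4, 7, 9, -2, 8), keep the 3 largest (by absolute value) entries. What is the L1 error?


Sorted |x_i| descending: [10, 10, 10, 9, 9, 8, 7, 5, 4, 4, 4, 3, 3, 2, 2, 1]
Keep top 3: [10, 10, 10]
Tail entries: [9, 9, 8, 7, 5, 4, 4, 4, 3, 3, 2, 2, 1]
L1 error = sum of tail = 61.

61


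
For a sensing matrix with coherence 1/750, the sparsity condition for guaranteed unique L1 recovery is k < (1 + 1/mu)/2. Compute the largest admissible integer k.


1/mu = 750.
1 + 1/mu = 751.
(1 + 1/mu)/2 = 375.5 is not an integer, so k_max = floor(375.5) = 375.

375


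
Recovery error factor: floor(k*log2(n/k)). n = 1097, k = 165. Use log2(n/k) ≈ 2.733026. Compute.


log2(n/k) = log2(1097/165) ≈ 2.733026.
k*log2(n/k) ≈ 165*2.733026 = 450.94929.
floor(450.94929) = 450.

450


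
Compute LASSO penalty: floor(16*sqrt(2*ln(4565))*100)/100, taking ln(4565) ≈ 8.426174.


ln(4565) ≈ 8.426174.
2*ln(n) ≈ 16.852348.
sqrt(2*ln(n)) ≈ sqrt(16.852348) ≈ 4.105161.
lambda ≈ 16*4.105161 = 65.682576.
floor(lambda*100)/100 = 65.68.

65.68


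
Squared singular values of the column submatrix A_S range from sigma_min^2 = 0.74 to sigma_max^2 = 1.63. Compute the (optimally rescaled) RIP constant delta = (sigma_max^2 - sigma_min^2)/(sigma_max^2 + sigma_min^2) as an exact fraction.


lambda_max - lambda_min = 1.63 - 0.74 = 0.89.
lambda_max + lambda_min = 1.63 + 0.74 = 2.37.
delta = 0.89/2.37 = 89/237.

89/237


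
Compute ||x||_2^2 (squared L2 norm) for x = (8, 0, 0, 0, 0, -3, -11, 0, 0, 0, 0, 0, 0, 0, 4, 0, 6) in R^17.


Non-zero entries: [(0, 8), (5, -3), (6, -11), (14, 4), (16, 6)]
Squares: [64, 9, 121, 16, 36]
||x||_2^2 = sum = 246.

246


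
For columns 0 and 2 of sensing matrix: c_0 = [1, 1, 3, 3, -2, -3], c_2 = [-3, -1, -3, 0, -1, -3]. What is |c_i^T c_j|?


Inner product: 1*-3 + 1*-1 + 3*-3 + 3*0 + -2*-1 + -3*-3
Products: [-3, -1, -9, 0, 2, 9]
Sum = -2.
|dot| = 2.

2


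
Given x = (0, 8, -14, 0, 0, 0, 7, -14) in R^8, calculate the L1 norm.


Non-zero entries: [(1, 8), (2, -14), (6, 7), (7, -14)]
Absolute values: [8, 14, 7, 14]
||x||_1 = sum = 43.

43


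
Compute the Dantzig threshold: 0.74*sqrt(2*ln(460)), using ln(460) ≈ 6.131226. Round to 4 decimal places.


ln(460) ≈ 6.131226.
2*ln(n) ≈ 12.262452.
sqrt(2*ln(n)) ≈ sqrt(12.262452) ≈ 3.501778.
threshold ≈ 0.74*3.501778 = 2.59131572 ≈ 2.5913.

2.5913


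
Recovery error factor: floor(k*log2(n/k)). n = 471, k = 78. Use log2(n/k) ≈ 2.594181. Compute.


log2(n/k) = log2(471/78) ≈ 2.594181.
k*log2(n/k) ≈ 78*2.594181 = 202.346118.
floor(202.346118) = 202.

202


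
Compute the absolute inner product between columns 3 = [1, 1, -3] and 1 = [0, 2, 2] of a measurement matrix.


Inner product: 1*0 + 1*2 + -3*2
Products: [0, 2, -6]
Sum = -4.
|dot| = 4.

4


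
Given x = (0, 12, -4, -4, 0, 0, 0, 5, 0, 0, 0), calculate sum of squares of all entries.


Non-zero entries: [(1, 12), (2, -4), (3, -4), (7, 5)]
Squares: [144, 16, 16, 25]
||x||_2^2 = sum = 201.

201


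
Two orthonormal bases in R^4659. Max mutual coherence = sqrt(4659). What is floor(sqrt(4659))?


68^2 = 4624 <= 4659 < 4761 = 69^2, so 68 <= sqrt(4659) < 69.
floor(sqrt(4659)) = 68.

68


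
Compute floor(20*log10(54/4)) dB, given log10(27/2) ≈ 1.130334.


||x||/||e|| = 54/4 = 27/2.
log10(27/2) ≈ 1.130334.
20*log10(||x||/||e||) ≈ 20*1.130334 = 22.60668.
floor(22.60668) = 22.

22


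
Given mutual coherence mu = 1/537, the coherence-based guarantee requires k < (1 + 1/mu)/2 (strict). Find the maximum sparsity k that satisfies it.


1/mu = 537.
1 + 1/mu = 538.
(1 + 1/mu)/2 = 269 is an integer and the inequality is strict, so k_max = 269 - 1 = 268.

268


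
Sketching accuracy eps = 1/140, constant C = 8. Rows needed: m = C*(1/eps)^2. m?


1/eps = 140.
(1/eps)^2 = 19600.
m = 8*19600 = 156800.

156800


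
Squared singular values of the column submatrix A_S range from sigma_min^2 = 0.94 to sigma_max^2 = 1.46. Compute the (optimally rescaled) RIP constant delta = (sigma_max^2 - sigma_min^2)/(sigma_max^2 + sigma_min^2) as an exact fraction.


lambda_max - lambda_min = 1.46 - 0.94 = 0.52.
lambda_max + lambda_min = 1.46 + 0.94 = 2.40.
delta = 0.52/2.40 = 52/240 = 13/60.

13/60


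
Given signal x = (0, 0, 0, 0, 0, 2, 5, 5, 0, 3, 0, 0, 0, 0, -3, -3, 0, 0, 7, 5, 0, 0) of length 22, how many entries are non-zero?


Non-zero positions: [5, 6, 7, 9, 14, 15, 18, 19].
Sparsity = 8.

8


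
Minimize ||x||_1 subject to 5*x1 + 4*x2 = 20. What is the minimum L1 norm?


Axis intercepts:
  x1 = 4, x2 = 0: L1 = 4
  x1 = 0, x2 = 5: L1 = 5
x* = (4, 0)
||x*||_1 = 4.

4


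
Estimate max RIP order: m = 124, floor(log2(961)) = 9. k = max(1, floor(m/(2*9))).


floor(log2(961)) = 9.
2*9 = 18.
m/(2*floor(log2(n))) = 124/18 ≈ 6.8889.
floor = 6.
k = max(1, 6) = 6.

6


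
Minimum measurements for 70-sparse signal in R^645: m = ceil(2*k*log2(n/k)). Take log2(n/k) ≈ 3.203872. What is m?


log2(n/k) = log2(645/70) ≈ 3.203872.
2*k*log2(n/k) ≈ 2*70*3.203872 = 448.54208.
m = ceil(448.54208) = 449.

449


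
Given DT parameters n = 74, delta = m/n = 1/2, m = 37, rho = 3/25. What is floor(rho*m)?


m = 1/2*74 = 37.
rho = 3/25.
rho*m = 3/25*37 = 4.44.
k = floor(4.44) = 4.

4


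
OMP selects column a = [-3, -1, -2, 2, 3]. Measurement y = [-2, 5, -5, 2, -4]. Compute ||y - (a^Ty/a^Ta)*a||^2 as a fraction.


a^T a = 27.
a^T y = 3.
coeff = 3/27 = 1/9.
||r||^2 = 221/3.

221/3


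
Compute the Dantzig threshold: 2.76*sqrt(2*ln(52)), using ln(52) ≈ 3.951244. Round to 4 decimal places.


ln(52) ≈ 3.951244.
2*ln(n) ≈ 7.902488.
sqrt(2*ln(n)) ≈ sqrt(7.902488) ≈ 2.811136.
threshold ≈ 2.76*2.811136 = 7.75873536 ≈ 7.7587.

7.7587


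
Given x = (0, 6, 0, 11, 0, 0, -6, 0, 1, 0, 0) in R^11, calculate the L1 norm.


Non-zero entries: [(1, 6), (3, 11), (6, -6), (8, 1)]
Absolute values: [6, 11, 6, 1]
||x||_1 = sum = 24.

24


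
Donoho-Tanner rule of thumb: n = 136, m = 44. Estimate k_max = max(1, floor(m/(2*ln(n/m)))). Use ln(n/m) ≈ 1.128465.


n/m = 136/44 = 34/11.
ln(n/m) ≈ 1.128465.
2*ln(n/m) ≈ 2.25693.
m/(2*ln(n/m)) ≈ 44/2.25693 ≈ 19.4955.
floor = 19.
k_max = max(1, 19) = 19.

19


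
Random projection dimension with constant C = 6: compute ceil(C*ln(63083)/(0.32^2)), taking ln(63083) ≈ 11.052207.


ln(63083) ≈ 11.052207.
eps^2 = 0.32^2 = 0.1024.
C*ln(N)/eps^2 ≈ 6*11.052207/0.1024 ≈ 647.5903.
m = ceil(647.5903) = 648.

648


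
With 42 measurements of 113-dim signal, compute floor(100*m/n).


100*m/n = 100*42/113 ≈ 37.1681.
floor = 37.

37


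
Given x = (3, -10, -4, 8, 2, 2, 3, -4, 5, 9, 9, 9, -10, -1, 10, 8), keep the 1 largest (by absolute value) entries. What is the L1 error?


Sorted |x_i| descending: [10, 10, 10, 9, 9, 9, 8, 8, 5, 4, 4, 3, 3, 2, 2, 1]
Keep top 1: [10]
Tail entries: [10, 10, 9, 9, 9, 8, 8, 5, 4, 4, 3, 3, 2, 2, 1]
L1 error = sum of tail = 87.

87


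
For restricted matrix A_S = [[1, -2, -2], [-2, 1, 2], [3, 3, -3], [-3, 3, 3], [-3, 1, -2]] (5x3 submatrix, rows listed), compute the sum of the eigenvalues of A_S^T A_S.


Sum of eigenvalues of A_S^T A_S = trace(A_S^T A_S) = sum of squared column norms of A_S.
A_S^T A_S diagonal: [32, 24, 30].
trace = 32 + 24 + 30 = 86.

86


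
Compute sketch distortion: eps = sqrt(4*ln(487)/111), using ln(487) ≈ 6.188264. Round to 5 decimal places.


ln(487) ≈ 6.188264.
4*ln(N)/m ≈ 4*6.188264/111 ≈ 0.2230005.
eps = sqrt(0.2230005) ≈ 0.4722293 ≈ 0.47223.

0.47223


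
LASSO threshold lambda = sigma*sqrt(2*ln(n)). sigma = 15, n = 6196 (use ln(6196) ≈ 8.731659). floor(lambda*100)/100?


ln(6196) ≈ 8.731659.
2*ln(n) ≈ 17.463318.
sqrt(2*ln(n)) ≈ sqrt(17.463318) ≈ 4.178913.
lambda ≈ 15*4.178913 = 62.683695.
floor(lambda*100)/100 = 62.68.

62.68


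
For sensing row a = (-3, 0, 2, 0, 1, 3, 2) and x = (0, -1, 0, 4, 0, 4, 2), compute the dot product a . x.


Non-zero terms: ['0*-1', '0*4', '3*4', '2*2']
Products: [0, 0, 12, 4]
y = sum = 16.

16


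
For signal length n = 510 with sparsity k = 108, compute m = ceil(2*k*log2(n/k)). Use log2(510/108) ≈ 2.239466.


log2(n/k) = log2(510/108) ≈ 2.239466.
2*k*log2(n/k) ≈ 2*108*2.239466 = 483.724656.
m = ceil(483.724656) = 484.

484


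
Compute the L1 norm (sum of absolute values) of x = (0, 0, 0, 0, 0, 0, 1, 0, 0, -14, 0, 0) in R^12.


Non-zero entries: [(6, 1), (9, -14)]
Absolute values: [1, 14]
||x||_1 = sum = 15.

15


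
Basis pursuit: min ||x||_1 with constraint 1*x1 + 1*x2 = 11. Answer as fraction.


Axis intercepts:
  x1 = 11, x2 = 0: L1 = 11
  x1 = 0, x2 = 11: L1 = 11
x* = (11, 0)
||x*||_1 = 11.

11


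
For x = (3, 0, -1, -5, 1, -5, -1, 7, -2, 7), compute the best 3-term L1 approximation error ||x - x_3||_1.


Sorted |x_i| descending: [7, 7, 5, 5, 3, 2, 1, 1, 1, 0]
Keep top 3: [7, 7, 5]
Tail entries: [5, 3, 2, 1, 1, 1, 0]
L1 error = sum of tail = 13.

13


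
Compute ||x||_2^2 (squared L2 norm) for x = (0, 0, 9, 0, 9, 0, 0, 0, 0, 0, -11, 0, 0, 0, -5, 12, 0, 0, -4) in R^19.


Non-zero entries: [(2, 9), (4, 9), (10, -11), (14, -5), (15, 12), (18, -4)]
Squares: [81, 81, 121, 25, 144, 16]
||x||_2^2 = sum = 468.

468


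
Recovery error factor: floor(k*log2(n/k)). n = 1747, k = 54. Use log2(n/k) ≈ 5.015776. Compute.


log2(n/k) = log2(1747/54) ≈ 5.015776.
k*log2(n/k) ≈ 54*5.015776 = 270.851904.
floor(270.851904) = 270.

270


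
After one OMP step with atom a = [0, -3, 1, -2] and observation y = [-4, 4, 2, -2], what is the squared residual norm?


a^T a = 14.
a^T y = -6.
coeff = -6/14 = -3/7.
||r||^2 = 262/7.

262/7


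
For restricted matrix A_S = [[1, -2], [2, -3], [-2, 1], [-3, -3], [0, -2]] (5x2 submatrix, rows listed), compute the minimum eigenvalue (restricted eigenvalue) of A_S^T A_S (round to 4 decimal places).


A_S^T A_S = [[18, -1], [-1, 27]].
trace = 45.
det = 485.
disc = trace^2 - 4*det = 2025 - 4*485 = 85.
sqrt(85) ≈ 9.219544.
lam_min = (45 - sqrt(85))/2 ≈ (45 - 9.219544)/2 = 17.890228 ≈ 17.8902.

17.8902


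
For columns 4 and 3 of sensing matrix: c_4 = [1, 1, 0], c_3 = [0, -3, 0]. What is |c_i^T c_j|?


Inner product: 1*0 + 1*-3 + 0*0
Products: [0, -3, 0]
Sum = -3.
|dot| = 3.

3


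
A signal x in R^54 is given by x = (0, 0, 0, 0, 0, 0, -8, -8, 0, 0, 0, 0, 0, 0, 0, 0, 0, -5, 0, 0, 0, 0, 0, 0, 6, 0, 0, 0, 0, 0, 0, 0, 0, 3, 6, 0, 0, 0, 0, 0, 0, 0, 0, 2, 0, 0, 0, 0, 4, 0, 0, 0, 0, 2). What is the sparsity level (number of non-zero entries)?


Non-zero positions: [6, 7, 17, 24, 33, 34, 43, 48, 53].
Sparsity = 9.

9


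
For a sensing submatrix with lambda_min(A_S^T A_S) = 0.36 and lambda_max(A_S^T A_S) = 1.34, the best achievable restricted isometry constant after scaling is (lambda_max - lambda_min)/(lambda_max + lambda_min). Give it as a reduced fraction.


lambda_max - lambda_min = 1.34 - 0.36 = 0.98.
lambda_max + lambda_min = 1.34 + 0.36 = 1.70.
delta = 0.98/1.70 = 98/170 = 49/85.

49/85


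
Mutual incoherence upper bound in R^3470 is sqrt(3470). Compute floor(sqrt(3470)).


58^2 = 3364 <= 3470 < 3481 = 59^2, so 58 <= sqrt(3470) < 59.
floor(sqrt(3470)) = 58.

58


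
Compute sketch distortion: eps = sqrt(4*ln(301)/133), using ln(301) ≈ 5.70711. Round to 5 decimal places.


ln(301) ≈ 5.70711.
4*ln(N)/m ≈ 4*5.70711/133 ≈ 0.17164241.
eps = sqrt(0.17164241) ≈ 0.4142975 ≈ 0.41430.

0.41430


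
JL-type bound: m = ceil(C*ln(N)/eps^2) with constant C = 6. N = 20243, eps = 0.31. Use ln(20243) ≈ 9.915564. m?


ln(20243) ≈ 9.915564.
eps^2 = 0.31^2 = 0.0961.
C*ln(N)/eps^2 ≈ 6*9.915564/0.0961 ≈ 619.0779.
m = ceil(619.0779) = 620.

620


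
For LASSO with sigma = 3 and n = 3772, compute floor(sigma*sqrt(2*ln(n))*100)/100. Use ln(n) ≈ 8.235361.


ln(3772) ≈ 8.235361.
2*ln(n) ≈ 16.470722.
sqrt(2*ln(n)) ≈ sqrt(16.470722) ≈ 4.058414.
lambda ≈ 3*4.058414 = 12.175242.
floor(lambda*100)/100 = 12.17.

12.17


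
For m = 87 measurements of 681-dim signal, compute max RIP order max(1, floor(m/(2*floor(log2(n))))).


floor(log2(681)) = 9.
2*9 = 18.
m/(2*floor(log2(n))) = 87/18 ≈ 4.8333.
floor = 4.
k = max(1, 4) = 4.

4


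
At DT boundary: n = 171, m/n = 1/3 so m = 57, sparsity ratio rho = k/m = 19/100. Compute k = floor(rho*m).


m = 1/3*171 = 57.
rho = 19/100.
rho*m = 19/100*57 = 10.83.
k = floor(10.83) = 10.

10


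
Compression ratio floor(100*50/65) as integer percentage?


100*m/n = 100*50/65 ≈ 76.9231.
floor = 76.

76


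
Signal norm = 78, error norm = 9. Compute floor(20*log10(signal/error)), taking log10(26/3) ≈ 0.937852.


||x||/||e|| = 78/9 = 26/3.
log10(26/3) ≈ 0.937852.
20*log10(||x||/||e||) ≈ 20*0.937852 = 18.75704.
floor(18.75704) = 18.

18


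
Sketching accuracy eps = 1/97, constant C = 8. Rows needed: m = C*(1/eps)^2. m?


1/eps = 97.
(1/eps)^2 = 9409.
m = 8*9409 = 75272.

75272


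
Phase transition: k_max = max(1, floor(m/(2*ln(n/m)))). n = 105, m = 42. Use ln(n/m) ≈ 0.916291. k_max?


n/m = 105/42 = 5/2.
ln(n/m) ≈ 0.916291.
2*ln(n/m) ≈ 1.832582.
m/(2*ln(n/m)) ≈ 42/1.832582 ≈ 22.9185.
floor = 22.
k_max = max(1, 22) = 22.

22


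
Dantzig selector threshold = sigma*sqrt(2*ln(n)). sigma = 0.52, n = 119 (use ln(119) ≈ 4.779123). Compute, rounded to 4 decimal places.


ln(119) ≈ 4.779123.
2*ln(n) ≈ 9.558246.
sqrt(2*ln(n)) ≈ sqrt(9.558246) ≈ 3.091641.
threshold ≈ 0.52*3.091641 = 1.60765332 ≈ 1.6077.

1.6077


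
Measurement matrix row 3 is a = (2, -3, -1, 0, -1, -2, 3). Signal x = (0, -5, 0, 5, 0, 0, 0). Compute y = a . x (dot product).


Non-zero terms: ['-3*-5', '0*5']
Products: [15, 0]
y = sum = 15.

15


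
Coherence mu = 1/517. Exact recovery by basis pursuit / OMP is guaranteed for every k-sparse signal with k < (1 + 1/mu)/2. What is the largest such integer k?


1/mu = 517.
1 + 1/mu = 518.
(1 + 1/mu)/2 = 259 is an integer and the inequality is strict, so k_max = 259 - 1 = 258.

258


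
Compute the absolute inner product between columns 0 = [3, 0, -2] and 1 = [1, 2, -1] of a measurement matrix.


Inner product: 3*1 + 0*2 + -2*-1
Products: [3, 0, 2]
Sum = 5.
|dot| = 5.

5


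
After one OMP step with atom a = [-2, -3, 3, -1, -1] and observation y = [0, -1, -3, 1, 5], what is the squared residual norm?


a^T a = 24.
a^T y = -12.
coeff = -12/24 = -1/2.
||r||^2 = 30.

30


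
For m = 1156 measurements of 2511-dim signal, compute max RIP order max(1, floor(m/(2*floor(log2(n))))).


floor(log2(2511)) = 11.
2*11 = 22.
m/(2*floor(log2(n))) = 1156/22 ≈ 52.5455.
floor = 52.
k = max(1, 52) = 52.

52


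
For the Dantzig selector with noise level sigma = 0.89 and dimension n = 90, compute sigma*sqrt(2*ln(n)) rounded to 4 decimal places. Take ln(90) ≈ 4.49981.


ln(90) ≈ 4.49981.
2*ln(n) ≈ 8.99962.
sqrt(2*ln(n)) ≈ sqrt(8.99962) ≈ 2.999937.
threshold ≈ 0.89*2.999937 = 2.66994393 ≈ 2.6699.

2.6699


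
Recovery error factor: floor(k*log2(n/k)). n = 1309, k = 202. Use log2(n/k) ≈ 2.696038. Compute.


log2(n/k) = log2(1309/202) ≈ 2.696038.
k*log2(n/k) ≈ 202*2.696038 = 544.599676.
floor(544.599676) = 544.

544


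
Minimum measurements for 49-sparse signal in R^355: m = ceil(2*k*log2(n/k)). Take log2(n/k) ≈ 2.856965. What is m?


log2(n/k) = log2(355/49) ≈ 2.856965.
2*k*log2(n/k) ≈ 2*49*2.856965 = 279.98257.
m = ceil(279.98257) = 280.

280


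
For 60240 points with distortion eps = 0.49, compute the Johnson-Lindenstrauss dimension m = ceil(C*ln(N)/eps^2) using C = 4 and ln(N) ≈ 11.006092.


ln(60240) ≈ 11.006092.
eps^2 = 0.49^2 = 0.2401.
C*ln(N)/eps^2 ≈ 4*11.006092/0.2401 ≈ 183.3585.
m = ceil(183.3585) = 184.

184


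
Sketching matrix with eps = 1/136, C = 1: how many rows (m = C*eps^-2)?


1/eps = 136.
(1/eps)^2 = 18496.
m = 1*18496 = 18496.

18496


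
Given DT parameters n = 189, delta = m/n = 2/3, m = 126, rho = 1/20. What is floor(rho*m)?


m = 2/3*189 = 126.
rho = 1/20.
rho*m = 1/20*126 = 6.3.
k = floor(6.3) = 6.

6


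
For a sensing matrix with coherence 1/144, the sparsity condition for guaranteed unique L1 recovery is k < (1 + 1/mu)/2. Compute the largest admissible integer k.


1/mu = 144.
1 + 1/mu = 145.
(1 + 1/mu)/2 = 72.5 is not an integer, so k_max = floor(72.5) = 72.

72


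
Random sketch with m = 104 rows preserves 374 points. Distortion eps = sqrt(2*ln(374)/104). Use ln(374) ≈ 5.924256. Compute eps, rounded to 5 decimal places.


ln(374) ≈ 5.924256.
2*ln(N)/m ≈ 2*5.924256/104 ≈ 0.113928.
eps = sqrt(0.113928) ≈ 0.3375322 ≈ 0.33753.

0.33753


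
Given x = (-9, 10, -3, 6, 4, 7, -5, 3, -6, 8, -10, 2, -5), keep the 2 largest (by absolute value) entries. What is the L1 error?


Sorted |x_i| descending: [10, 10, 9, 8, 7, 6, 6, 5, 5, 4, 3, 3, 2]
Keep top 2: [10, 10]
Tail entries: [9, 8, 7, 6, 6, 5, 5, 4, 3, 3, 2]
L1 error = sum of tail = 58.

58


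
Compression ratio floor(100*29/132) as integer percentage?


100*m/n = 100*29/132 ≈ 21.9697.
floor = 21.

21


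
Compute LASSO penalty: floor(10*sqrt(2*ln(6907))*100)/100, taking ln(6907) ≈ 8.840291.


ln(6907) ≈ 8.840291.
2*ln(n) ≈ 17.680582.
sqrt(2*ln(n)) ≈ sqrt(17.680582) ≈ 4.204828.
lambda ≈ 10*4.204828 = 42.04828.
floor(lambda*100)/100 = 42.04.

42.04


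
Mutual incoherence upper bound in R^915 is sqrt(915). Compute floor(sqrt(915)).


30^2 = 900 <= 915 < 961 = 31^2, so 30 <= sqrt(915) < 31.
floor(sqrt(915)) = 30.

30


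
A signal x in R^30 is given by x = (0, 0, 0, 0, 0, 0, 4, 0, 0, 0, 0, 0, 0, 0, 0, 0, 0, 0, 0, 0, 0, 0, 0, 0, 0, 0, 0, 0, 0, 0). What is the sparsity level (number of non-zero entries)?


Non-zero positions: [6].
Sparsity = 1.

1


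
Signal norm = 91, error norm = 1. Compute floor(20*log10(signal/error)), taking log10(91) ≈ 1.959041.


||x||/||e|| = 91/1 = 91.
log10(91) ≈ 1.959041.
20*log10(||x||/||e||) ≈ 20*1.959041 = 39.18082.
floor(39.18082) = 39.

39


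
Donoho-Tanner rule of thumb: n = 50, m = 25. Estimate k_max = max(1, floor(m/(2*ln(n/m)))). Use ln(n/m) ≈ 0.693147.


n/m = 50/25 = 2.
ln(n/m) ≈ 0.693147.
2*ln(n/m) ≈ 1.386294.
m/(2*ln(n/m)) ≈ 25/1.386294 ≈ 18.0337.
floor = 18.
k_max = max(1, 18) = 18.

18


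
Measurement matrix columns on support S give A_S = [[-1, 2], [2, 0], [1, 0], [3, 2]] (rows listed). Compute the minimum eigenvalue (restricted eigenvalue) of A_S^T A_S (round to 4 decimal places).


A_S^T A_S = [[15, 4], [4, 8]].
trace = 23.
det = 104.
disc = trace^2 - 4*det = 529 - 4*104 = 113.
sqrt(113) ≈ 10.630146.
lam_min = (23 - sqrt(113))/2 ≈ (23 - 10.630146)/2 = 6.184927 ≈ 6.1849.

6.1849


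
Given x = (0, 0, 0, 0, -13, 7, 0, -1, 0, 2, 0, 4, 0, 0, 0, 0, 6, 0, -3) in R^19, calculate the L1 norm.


Non-zero entries: [(4, -13), (5, 7), (7, -1), (9, 2), (11, 4), (16, 6), (18, -3)]
Absolute values: [13, 7, 1, 2, 4, 6, 3]
||x||_1 = sum = 36.

36


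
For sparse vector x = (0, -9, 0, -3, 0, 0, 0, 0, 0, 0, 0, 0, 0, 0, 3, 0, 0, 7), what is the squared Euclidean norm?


Non-zero entries: [(1, -9), (3, -3), (14, 3), (17, 7)]
Squares: [81, 9, 9, 49]
||x||_2^2 = sum = 148.

148


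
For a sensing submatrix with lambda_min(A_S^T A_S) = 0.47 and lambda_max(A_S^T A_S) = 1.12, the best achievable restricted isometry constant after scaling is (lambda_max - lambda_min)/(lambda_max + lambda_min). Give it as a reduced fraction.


lambda_max - lambda_min = 1.12 - 0.47 = 0.65.
lambda_max + lambda_min = 1.12 + 0.47 = 1.59.
delta = 0.65/1.59 = 65/159.

65/159


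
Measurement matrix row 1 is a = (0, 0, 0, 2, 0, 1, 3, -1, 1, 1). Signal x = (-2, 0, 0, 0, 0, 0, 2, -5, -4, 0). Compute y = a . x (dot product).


Non-zero terms: ['0*-2', '3*2', '-1*-5', '1*-4']
Products: [0, 6, 5, -4]
y = sum = 7.

7


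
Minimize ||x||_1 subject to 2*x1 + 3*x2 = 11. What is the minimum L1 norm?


Axis intercepts:
  x1 = 11/2, x2 = 0: L1 = 11/2
  x1 = 0, x2 = 11/3: L1 = 11/3
x* = (0, 11/3)
||x*||_1 = 11/3.

11/3


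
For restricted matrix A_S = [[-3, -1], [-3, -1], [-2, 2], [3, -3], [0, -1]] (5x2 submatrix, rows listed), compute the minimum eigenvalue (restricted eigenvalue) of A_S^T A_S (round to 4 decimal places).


A_S^T A_S = [[31, -7], [-7, 16]].
trace = 47.
det = 447.
disc = trace^2 - 4*det = 2209 - 4*447 = 421.
sqrt(421) ≈ 20.518285.
lam_min = (47 - sqrt(421))/2 ≈ (47 - 20.518285)/2 = 13.2408575 ≈ 13.2409.

13.2409


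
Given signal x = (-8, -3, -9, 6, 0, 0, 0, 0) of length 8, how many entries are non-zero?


Non-zero positions: [0, 1, 2, 3].
Sparsity = 4.

4


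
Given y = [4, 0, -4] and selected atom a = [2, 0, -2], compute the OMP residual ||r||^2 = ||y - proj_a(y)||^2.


a^T a = 8.
a^T y = 16.
coeff = 16/8 = 2.
||r||^2 = 0.

0


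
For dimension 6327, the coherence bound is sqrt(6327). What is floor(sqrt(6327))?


79^2 = 6241 <= 6327 < 6400 = 80^2, so 79 <= sqrt(6327) < 80.
floor(sqrt(6327)) = 79.

79


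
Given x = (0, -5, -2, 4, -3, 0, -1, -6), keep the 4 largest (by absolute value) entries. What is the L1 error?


Sorted |x_i| descending: [6, 5, 4, 3, 2, 1, 0, 0]
Keep top 4: [6, 5, 4, 3]
Tail entries: [2, 1, 0, 0]
L1 error = sum of tail = 3.

3


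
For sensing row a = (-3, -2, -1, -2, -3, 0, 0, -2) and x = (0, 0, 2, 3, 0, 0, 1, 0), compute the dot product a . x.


Non-zero terms: ['-1*2', '-2*3', '0*1']
Products: [-2, -6, 0]
y = sum = -8.

-8


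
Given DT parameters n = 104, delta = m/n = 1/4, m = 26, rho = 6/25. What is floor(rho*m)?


m = 1/4*104 = 26.
rho = 6/25.
rho*m = 6/25*26 = 6.24.
k = floor(6.24) = 6.

6


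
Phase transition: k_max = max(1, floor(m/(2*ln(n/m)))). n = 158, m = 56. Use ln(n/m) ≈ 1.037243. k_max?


n/m = 158/56 = 79/28.
ln(n/m) ≈ 1.037243.
2*ln(n/m) ≈ 2.074486.
m/(2*ln(n/m)) ≈ 56/2.074486 ≈ 26.9946.
floor = 26.
k_max = max(1, 26) = 26.

26


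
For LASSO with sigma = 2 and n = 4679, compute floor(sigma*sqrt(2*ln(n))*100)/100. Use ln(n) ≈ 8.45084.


ln(4679) ≈ 8.45084.
2*ln(n) ≈ 16.90168.
sqrt(2*ln(n)) ≈ sqrt(16.90168) ≈ 4.111165.
lambda ≈ 2*4.111165 = 8.22233.
floor(lambda*100)/100 = 8.22.

8.22


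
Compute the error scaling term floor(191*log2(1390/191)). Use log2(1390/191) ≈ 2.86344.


log2(n/k) = log2(1390/191) ≈ 2.86344.
k*log2(n/k) ≈ 191*2.86344 = 546.91704.
floor(546.91704) = 546.

546


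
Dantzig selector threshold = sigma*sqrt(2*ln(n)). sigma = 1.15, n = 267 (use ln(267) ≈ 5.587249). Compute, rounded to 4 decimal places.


ln(267) ≈ 5.587249.
2*ln(n) ≈ 11.174498.
sqrt(2*ln(n)) ≈ sqrt(11.174498) ≈ 3.342828.
threshold ≈ 1.15*3.342828 = 3.8442522 ≈ 3.8443.

3.8443


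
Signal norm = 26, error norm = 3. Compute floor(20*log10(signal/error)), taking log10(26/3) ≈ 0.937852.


||x||/||e|| = 26/3.
log10(26/3) ≈ 0.937852.
20*log10(||x||/||e||) ≈ 20*0.937852 = 18.75704.
floor(18.75704) = 18.

18


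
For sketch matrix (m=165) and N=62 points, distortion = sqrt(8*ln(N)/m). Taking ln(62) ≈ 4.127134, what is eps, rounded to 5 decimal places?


ln(62) ≈ 4.127134.
8*ln(N)/m ≈ 8*4.127134/165 ≈ 0.20010347.
eps = sqrt(0.20010347) ≈ 0.4473293 ≈ 0.44733.

0.44733


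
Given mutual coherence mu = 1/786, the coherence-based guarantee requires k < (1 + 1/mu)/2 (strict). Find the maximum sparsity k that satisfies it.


1/mu = 786.
1 + 1/mu = 787.
(1 + 1/mu)/2 = 393.5 is not an integer, so k_max = floor(393.5) = 393.

393


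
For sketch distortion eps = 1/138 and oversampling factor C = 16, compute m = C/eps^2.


1/eps = 138.
(1/eps)^2 = 19044.
m = 16*19044 = 304704.

304704


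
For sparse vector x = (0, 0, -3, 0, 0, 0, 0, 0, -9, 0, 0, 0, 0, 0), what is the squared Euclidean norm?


Non-zero entries: [(2, -3), (8, -9)]
Squares: [9, 81]
||x||_2^2 = sum = 90.

90


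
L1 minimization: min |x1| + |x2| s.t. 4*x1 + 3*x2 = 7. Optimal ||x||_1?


Axis intercepts:
  x1 = 7/4, x2 = 0: L1 = 7/4
  x1 = 0, x2 = 7/3: L1 = 7/3
x* = (7/4, 0)
||x*||_1 = 7/4.

7/4


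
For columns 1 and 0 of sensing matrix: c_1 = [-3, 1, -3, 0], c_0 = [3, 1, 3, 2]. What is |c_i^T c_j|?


Inner product: -3*3 + 1*1 + -3*3 + 0*2
Products: [-9, 1, -9, 0]
Sum = -17.
|dot| = 17.

17


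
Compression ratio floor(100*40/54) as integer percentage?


100*m/n = 100*40/54 ≈ 74.0741.
floor = 74.

74


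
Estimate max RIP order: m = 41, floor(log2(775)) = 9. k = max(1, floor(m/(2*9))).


floor(log2(775)) = 9.
2*9 = 18.
m/(2*floor(log2(n))) = 41/18 ≈ 2.2778.
floor = 2.
k = max(1, 2) = 2.

2


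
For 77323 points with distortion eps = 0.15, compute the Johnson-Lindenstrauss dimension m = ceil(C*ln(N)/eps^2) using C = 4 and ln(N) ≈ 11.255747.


ln(77323) ≈ 11.255747.
eps^2 = 0.15^2 = 0.0225.
C*ln(N)/eps^2 ≈ 4*11.255747/0.0225 ≈ 2001.0217.
m = ceil(2001.0217) = 2002.

2002


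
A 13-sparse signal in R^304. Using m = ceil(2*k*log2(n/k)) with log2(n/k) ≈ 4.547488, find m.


log2(n/k) = log2(304/13) ≈ 4.547488.
2*k*log2(n/k) ≈ 2*13*4.547488 = 118.234688.
m = ceil(118.234688) = 119.

119


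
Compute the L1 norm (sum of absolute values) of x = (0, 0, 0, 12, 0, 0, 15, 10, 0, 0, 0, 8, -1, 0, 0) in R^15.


Non-zero entries: [(3, 12), (6, 15), (7, 10), (11, 8), (12, -1)]
Absolute values: [12, 15, 10, 8, 1]
||x||_1 = sum = 46.

46


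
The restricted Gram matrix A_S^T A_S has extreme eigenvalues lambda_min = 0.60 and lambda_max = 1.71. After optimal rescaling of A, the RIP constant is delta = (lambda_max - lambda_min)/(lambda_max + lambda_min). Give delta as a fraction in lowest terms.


lambda_max - lambda_min = 1.71 - 0.60 = 1.11.
lambda_max + lambda_min = 1.71 + 0.60 = 2.31.
delta = 1.11/2.31 = 111/231 = 37/77.

37/77


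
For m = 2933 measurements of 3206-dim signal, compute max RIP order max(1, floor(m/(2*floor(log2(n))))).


floor(log2(3206)) = 11.
2*11 = 22.
m/(2*floor(log2(n))) = 2933/22 ≈ 133.3182.
floor = 133.
k = max(1, 133) = 133.

133


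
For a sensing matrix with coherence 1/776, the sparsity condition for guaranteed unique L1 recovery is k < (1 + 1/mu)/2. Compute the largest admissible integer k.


1/mu = 776.
1 + 1/mu = 777.
(1 + 1/mu)/2 = 388.5 is not an integer, so k_max = floor(388.5) = 388.

388


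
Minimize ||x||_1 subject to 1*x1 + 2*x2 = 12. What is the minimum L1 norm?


Axis intercepts:
  x1 = 12, x2 = 0: L1 = 12
  x1 = 0, x2 = 6: L1 = 6
x* = (0, 6)
||x*||_1 = 6.

6


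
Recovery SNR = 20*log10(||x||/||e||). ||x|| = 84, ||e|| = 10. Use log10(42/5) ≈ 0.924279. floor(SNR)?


||x||/||e|| = 84/10 = 42/5.
log10(42/5) ≈ 0.924279.
20*log10(||x||/||e||) ≈ 20*0.924279 = 18.48558.
floor(18.48558) = 18.

18


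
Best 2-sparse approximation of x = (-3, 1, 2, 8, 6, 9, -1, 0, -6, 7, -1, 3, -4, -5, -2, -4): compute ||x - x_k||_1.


Sorted |x_i| descending: [9, 8, 7, 6, 6, 5, 4, 4, 3, 3, 2, 2, 1, 1, 1, 0]
Keep top 2: [9, 8]
Tail entries: [7, 6, 6, 5, 4, 4, 3, 3, 2, 2, 1, 1, 1, 0]
L1 error = sum of tail = 45.

45


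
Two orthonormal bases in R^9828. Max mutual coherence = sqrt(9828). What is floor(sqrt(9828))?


99^2 = 9801 <= 9828 < 10000 = 100^2, so 99 <= sqrt(9828) < 100.
floor(sqrt(9828)) = 99.

99


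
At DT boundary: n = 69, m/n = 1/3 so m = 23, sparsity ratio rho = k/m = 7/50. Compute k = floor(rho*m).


m = 1/3*69 = 23.
rho = 7/50.
rho*m = 7/50*23 = 3.22.
k = floor(3.22) = 3.

3
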